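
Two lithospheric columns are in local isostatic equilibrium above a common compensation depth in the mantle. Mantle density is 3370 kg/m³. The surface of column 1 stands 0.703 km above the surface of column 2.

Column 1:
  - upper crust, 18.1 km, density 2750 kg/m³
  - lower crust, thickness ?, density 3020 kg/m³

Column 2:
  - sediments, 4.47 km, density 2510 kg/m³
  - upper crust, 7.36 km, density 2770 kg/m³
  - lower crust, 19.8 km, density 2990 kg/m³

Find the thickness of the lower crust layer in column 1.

Take the compensation level at the base of the deeper column (depth z_c below the surface of column 1) and equate Σ ρ_i t_i down to z_c; mantle fills any gap and the z_c terms cancel.
Column 1: 18.1×2750 + x×3020 + (z_c − 18.1 − x)×3370
Column 2: 0.703×0 + 4.47×2510 + 7.36×2770 + 19.8×2990 + (z_c − 0.703 − 31.63)×3370
The z_c×3370 term appears on both sides and cancels. Collect the known terms of each column as K = Σ(ρt)_known − 3370 × (depth of known layers): K_1 = 49775 − 3370×18.1 = −11222; K_2 = 90808.9 − 3370×(0.703 + 31.63) = −18153.31.
Balance: K_1 − x×(3370 − 3020) = K_2, so x = (K_1 − K_2)/(3370 − 3020) = 6931.31/350 = 19.8 km.

19.8 km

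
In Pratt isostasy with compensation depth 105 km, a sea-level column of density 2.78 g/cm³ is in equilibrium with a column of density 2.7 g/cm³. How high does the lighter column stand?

3.11 km

ρ_ref D = ρ (D + h) → h = D (ρ_ref − ρ)/ρ.
h = 105 km × (2.78 − 2.7)/2.7 = 3.11 km.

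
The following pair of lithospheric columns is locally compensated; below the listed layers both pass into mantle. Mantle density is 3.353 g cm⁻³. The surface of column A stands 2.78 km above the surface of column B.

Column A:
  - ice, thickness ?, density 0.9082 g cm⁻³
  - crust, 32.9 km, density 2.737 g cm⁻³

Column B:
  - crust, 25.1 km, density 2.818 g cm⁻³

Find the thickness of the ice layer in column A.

Take the compensation level at the base of the deeper column (depth z_c below the surface of column A) and equate Σ ρ_i t_i down to z_c; mantle fills any gap and the z_c terms cancel.
Column A: x×0.9082 + 32.9×2.737 + (z_c − 32.9 − x)×3.353
Column B: 2.78×0 + 25.1×2.818 + (z_c − 2.78 − 25.1)×3.353
The z_c×3.353 term appears on both sides and cancels. Collect the known terms of each column as K = Σ(ρt)_known − 3.353 × (depth of known layers): K_A = 90.0473 − 3.353×32.9 = −20.2664; K_B = 70.7318 − 3.353×(2.78 + 25.1) = −22.74984.
Balance: K_A − x×(3.353 − 0.9082) = K_B, so x = (K_A − K_B)/(3.353 − 0.9082) = 2.48344/2.4448 = 1.02 km.

1.02 km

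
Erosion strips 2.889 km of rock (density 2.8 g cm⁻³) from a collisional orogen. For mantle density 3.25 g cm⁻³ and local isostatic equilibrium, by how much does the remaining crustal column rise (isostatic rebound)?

2.49 km

Unloading: uplift u = e ρ_c/ρ_m = 2.889 km × 2.8/3.25 = 2.49 km.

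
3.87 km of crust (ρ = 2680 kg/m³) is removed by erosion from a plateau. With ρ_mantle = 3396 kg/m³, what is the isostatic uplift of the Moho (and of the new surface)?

3.05 km

Unloading: uplift u = e ρ_c/ρ_m = 3.87 km × 2680/3396 = 3.05 km.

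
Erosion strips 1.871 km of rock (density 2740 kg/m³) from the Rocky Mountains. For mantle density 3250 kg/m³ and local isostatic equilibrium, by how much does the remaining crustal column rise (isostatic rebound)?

Unloading: uplift u = e ρ_c/ρ_m = 1.871 km × 2740/3250 = 1.58 km.

1.58 km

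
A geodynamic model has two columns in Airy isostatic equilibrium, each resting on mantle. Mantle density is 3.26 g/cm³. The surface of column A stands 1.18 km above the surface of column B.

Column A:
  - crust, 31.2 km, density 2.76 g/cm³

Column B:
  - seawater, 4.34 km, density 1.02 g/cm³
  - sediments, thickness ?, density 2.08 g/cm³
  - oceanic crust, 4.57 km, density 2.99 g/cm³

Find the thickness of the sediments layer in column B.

0.676 km

Take the compensation level at the base of the deeper column (depth z_c below the surface of column A) and equate Σ ρ_i t_i down to z_c; mantle fills any gap and the z_c terms cancel.
Column A: 31.2×2.76 + (z_c − 31.2)×3.26
Column B: 1.18×0 + 4.34×1.02 + x×2.08 + 4.57×2.99 + (z_c − 1.18 − 8.91 − x)×3.26
The z_c×3.26 term appears on both sides and cancels. Collect the known terms of each column as K = Σ(ρt)_known − 3.26 × (depth of known layers): K_A = 86.112 − 3.26×31.2 = −15.6; K_B = 18.0911 − 3.26×(1.18 + 8.91) = −14.8023.
Balance: K_A = K_B − x×(3.26 − 2.08), so x = (K_B − K_A)/(3.26 − 2.08) = 0.7977/1.18 = 0.676 km.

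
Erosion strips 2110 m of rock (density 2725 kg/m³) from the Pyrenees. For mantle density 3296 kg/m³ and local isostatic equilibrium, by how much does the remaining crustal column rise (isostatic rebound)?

Unloading: uplift u = e ρ_c/ρ_m = 2110 m × 2725/3296 = 1740 m.

1740 m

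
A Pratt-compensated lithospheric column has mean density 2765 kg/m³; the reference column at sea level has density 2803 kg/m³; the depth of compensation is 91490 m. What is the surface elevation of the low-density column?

1260 m

ρ_ref D = ρ (D + h) → h = D (ρ_ref − ρ)/ρ.
h = 91490 m × (2803 − 2765)/2765 = 1260 m.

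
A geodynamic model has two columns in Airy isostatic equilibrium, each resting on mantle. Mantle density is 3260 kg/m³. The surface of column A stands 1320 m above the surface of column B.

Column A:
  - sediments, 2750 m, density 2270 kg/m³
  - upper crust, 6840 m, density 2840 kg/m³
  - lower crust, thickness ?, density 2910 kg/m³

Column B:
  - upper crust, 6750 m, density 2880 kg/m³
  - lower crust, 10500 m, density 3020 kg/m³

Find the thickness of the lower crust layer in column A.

Take the compensation level at the base of the deeper column (depth z_c below the surface of column A) and equate Σ ρ_i t_i down to z_c; mantle fills any gap and the z_c terms cancel.
Column A: 2750×2270 + 6840×2840 + x×2910 + (z_c − 9590 − x)×3260
Column B: 1320×0 + 6750×2880 + 10500×3020 + (z_c − 1320 − 17250)×3260
The z_c×3260 term appears on both sides and cancels. Collect the known terms of each column as K = Σ(ρt)_known − 3260 × (depth of known layers): K_A = 25668100 − 3260×9590 = −5595300; K_B = 51150000 − 3260×(1320 + 17250) = −9388200.
Balance: K_A − x×(3260 − 2910) = K_B, so x = (K_A − K_B)/(3260 − 2910) = 3792900/350 = 10800 m.

10800 m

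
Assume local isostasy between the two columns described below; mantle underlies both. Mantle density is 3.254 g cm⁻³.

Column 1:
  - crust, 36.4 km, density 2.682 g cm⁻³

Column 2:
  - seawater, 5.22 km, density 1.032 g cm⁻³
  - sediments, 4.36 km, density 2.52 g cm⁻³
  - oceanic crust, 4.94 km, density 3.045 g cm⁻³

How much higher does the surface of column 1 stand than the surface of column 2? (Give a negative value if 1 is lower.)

For any compensation level in the mantle, the mantle terms cancel and isostasy reduces to e = (Σt_1 − Σt_2) − (Σ(ρt)_1 − Σ(ρt)_2) / ρ_m.
Σt_1 = 36.4 km; Σt_2 = 14.52 km; Σ(ρt)_1 = 97.6248; Σ(ρt)_2 = 31.41654 (in km·g cm⁻³).
e = (36.4 − 14.52) − (97.6248 − 31.41654) / 3.254 = 1.53 km.

1.53 km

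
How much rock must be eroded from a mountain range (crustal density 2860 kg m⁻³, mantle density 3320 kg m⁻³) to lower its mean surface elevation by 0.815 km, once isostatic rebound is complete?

5.88 km

Net drop Δ = e − u = e − e ρ_c/ρ_m = e (ρ_m − ρ_c)/ρ_m.
e = Δ ρ_m/(ρ_m − ρ_c) = 0.815 km × 3320/460 = 5.88 km.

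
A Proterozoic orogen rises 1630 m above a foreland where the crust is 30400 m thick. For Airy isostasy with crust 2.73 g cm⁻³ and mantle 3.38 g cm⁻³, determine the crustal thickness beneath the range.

38900 m

Root depth r = h ρ_c / (ρ_m − ρ_c) = 1630 m × 2.73 / 0.65 = 6846 m.
Total thickness = T + h + r = 30400 m + 1630 m + 6846 m = 38900 m.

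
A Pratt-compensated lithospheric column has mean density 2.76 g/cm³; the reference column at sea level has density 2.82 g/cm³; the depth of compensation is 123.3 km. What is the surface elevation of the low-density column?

2.68 km

ρ_ref D = ρ (D + h) → h = D (ρ_ref − ρ)/ρ.
h = 123.3 km × (2.82 − 2.76)/2.76 = 2.68 km.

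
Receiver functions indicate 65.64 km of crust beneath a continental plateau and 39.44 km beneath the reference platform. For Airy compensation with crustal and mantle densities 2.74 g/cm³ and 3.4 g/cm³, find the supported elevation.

Excess crust Δ = 65.64 km − 39.44 km = 26.2 km, split between elevation h and root r with h + r = Δ.
Airy balance ρ_c h = (ρ_m − ρ_c) r gives r = h ρ_c/(ρ_m − ρ_c), so h (1 + ρ_c/(ρ_m − ρ_c)) = Δ, i.e. h = Δ (ρ_m − ρ_c)/ρ_m.
h = 26.2 km × 0.66/3.4 = 5.09 km.

5.09 km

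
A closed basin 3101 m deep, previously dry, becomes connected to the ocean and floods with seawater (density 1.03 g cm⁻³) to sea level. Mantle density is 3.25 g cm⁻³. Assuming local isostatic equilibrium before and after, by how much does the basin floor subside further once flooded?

After flooding the water column is d + s deep. Its weight must equal the weight of mantle displaced by the extra subsidence s: (d + s) ρ_w = s ρ_m.
s = d ρ_w / (ρ_m − ρ_w) = 3101 m × 1.03/(3.25 − 1.03) = 1440 m.

1440 m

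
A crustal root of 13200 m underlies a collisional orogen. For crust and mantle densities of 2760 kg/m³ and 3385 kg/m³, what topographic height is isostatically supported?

2990 m

For local isostatic compensation: ρ_c h = (ρ_m − ρ_c) r.
h = r (ρ_m − ρ_c) / ρ_c = 13200 m × (3385 − 2760) / 2760 = 2990 m.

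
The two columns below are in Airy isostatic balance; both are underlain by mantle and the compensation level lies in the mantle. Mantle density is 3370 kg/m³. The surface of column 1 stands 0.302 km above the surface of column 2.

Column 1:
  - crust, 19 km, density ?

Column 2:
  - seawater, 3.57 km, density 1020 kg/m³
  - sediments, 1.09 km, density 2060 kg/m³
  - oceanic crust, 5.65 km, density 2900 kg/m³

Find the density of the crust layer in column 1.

2660 kg/m³

Take the compensation level at the base of the deeper column (depth z_c below the surface of column 1) and equate Σ ρ_i t_i down to z_c; mantle fills any gap and the z_c terms cancel.
Column 1: 19×ρ + (z_c − 19)×3370
Column 2: 0.302×0 + 3.57×1020 + 1.09×2060 + 5.65×2900 + (z_c − 0.302 − 10.31)×3370
The z_c×3370 term appears on both sides and cancels. Collect the known terms of each column as K = Σ(ρt)_known − 3370 × (depth of known layers): K_1 = 0 − 3370×19 = −64030; K_2 = 22271.8 − 3370×(0.302 + 10.31) = −13490.64.
Balance: K_1 + 19×ρ = K_2, so ρ = (K_2 − K_1)/19 = 50539.4/19 = 2660 kg/m³.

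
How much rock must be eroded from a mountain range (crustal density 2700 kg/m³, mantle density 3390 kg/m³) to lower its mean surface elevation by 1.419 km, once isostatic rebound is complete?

Net drop Δ = e − u = e − e ρ_c/ρ_m = e (ρ_m − ρ_c)/ρ_m.
e = Δ ρ_m/(ρ_m − ρ_c) = 1.419 km × 3390/690 = 6.97 km.

6.97 km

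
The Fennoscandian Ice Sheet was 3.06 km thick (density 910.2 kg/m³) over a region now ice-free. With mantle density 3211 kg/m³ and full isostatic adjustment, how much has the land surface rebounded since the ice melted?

0.867 km

Removing the load lets mantle flow back in; uplift u satisfies ρ_ice t = ρ_m u.
u = t ρ_ice/ρ_m = 3.06 km × 910.2/3211 = 0.867 km.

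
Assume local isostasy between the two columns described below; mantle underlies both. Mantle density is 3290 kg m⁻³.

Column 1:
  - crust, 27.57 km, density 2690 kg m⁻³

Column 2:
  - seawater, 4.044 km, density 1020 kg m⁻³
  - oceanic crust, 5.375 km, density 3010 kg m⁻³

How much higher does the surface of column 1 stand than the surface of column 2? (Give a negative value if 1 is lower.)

For any compensation level in the mantle, the mantle terms cancel and isostasy reduces to e = (Σt_1 − Σt_2) − (Σ(ρt)_1 − Σ(ρt)_2) / ρ_m.
Σt_1 = 27.57 km; Σt_2 = 9.419 km; Σ(ρt)_1 = 74163.3; Σ(ρt)_2 = 20303.63 (in km·kg m⁻³).
e = (27.57 − 9.419) − (74163.3 − 20303.63) / 3290 = 1.78 km.

1.78 km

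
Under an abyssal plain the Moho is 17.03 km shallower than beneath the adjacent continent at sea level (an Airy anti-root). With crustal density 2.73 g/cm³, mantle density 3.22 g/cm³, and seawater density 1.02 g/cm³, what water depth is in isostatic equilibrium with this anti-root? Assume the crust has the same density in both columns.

Replacing a thickness d of crust by seawater at the top must be balanced by replacing crust with mantle at the base: d (ρ_c − ρ_w) = a (ρ_m − ρ_c).
d = a (ρ_m − ρ_c)/(ρ_c − ρ_w) = 17.03 km × 0.49/1.71 = 4.88 km.

4.88 km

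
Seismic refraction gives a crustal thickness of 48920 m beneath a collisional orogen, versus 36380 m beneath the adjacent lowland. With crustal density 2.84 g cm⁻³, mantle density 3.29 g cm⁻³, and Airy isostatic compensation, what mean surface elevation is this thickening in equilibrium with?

1720 m

Excess crust Δ = 48920 m − 36380 m = 12540 m, split between elevation h and root r with h + r = Δ.
Airy balance ρ_c h = (ρ_m − ρ_c) r gives r = h ρ_c/(ρ_m − ρ_c), so h (1 + ρ_c/(ρ_m − ρ_c)) = Δ, i.e. h = Δ (ρ_m − ρ_c)/ρ_m.
h = 12540 m × 0.45/3.29 = 1720 m.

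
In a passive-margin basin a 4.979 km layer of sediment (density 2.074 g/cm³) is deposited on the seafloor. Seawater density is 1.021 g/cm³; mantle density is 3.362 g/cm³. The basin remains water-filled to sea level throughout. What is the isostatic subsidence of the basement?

Submarine loading: the sediment displaces seawater, and the subsidence is in turn flooded, so s (ρ_m − ρ_w) = t (ρ_sed − ρ_w).
s = 4.979 km × (2.074 − 1.021) / (3.362 − 1.021) = 2.24 km.

2.24 km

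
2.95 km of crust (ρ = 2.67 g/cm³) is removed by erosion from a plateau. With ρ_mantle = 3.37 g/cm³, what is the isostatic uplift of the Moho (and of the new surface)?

2.34 km

Unloading: uplift u = e ρ_c/ρ_m = 2.95 km × 2.67/3.37 = 2.34 km.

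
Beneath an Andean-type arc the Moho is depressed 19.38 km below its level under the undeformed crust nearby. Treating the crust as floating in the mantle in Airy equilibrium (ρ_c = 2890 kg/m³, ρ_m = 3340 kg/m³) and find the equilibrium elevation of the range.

3.02 km

For local isostatic compensation: ρ_c h = (ρ_m − ρ_c) r.
h = r (ρ_m − ρ_c) / ρ_c = 19.38 km × (3340 − 2890) / 2890 = 3.02 km.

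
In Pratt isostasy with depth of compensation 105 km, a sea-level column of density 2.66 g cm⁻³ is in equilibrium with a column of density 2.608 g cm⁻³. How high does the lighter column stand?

ρ_ref D = ρ (D + h) → h = D (ρ_ref − ρ)/ρ.
h = 105 km × (2.66 − 2.608)/2.608 = 2.09 km.

2.09 km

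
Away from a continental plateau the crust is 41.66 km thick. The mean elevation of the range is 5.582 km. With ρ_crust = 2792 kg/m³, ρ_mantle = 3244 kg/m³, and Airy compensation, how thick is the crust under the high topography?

81.7 km

Root depth r = h ρ_c / (ρ_m − ρ_c) = 5.582 km × 2792 / 452 = 34.48 km.
Total thickness = T + h + r = 41.66 km + 5.582 km + 34.48 km = 81.7 km.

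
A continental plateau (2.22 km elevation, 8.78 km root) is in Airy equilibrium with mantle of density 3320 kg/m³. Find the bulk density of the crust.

2650 kg/m³

ρ_c h = (ρ_m − ρ_c) r → ρ_c (h + r) = ρ_m r → ρ_c = ρ_m r / (h + r).
ρ_c = 3320 × 8.78 km / (2.22 km + 8.78 km) = 2650 kg/m³.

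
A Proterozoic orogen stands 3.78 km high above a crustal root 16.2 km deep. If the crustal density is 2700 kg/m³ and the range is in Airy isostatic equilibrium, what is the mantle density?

Airy balance: ρ_c h = (ρ_m − ρ_c) r → ρ_m = ρ_c (1 + h/r).
ρ_m = 2700 × (1 + 3.78 km/16.2 km) = 3330 kg/m³.

3330 kg/m³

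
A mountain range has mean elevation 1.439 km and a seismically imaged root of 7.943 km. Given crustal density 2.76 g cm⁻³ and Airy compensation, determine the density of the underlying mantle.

Airy balance: ρ_c h = (ρ_m − ρ_c) r → ρ_m = ρ_c (1 + h/r).
ρ_m = 2.76 × (1 + 1.439 km/7.943 km) = 3.26 g cm⁻³.

3.26 g cm⁻³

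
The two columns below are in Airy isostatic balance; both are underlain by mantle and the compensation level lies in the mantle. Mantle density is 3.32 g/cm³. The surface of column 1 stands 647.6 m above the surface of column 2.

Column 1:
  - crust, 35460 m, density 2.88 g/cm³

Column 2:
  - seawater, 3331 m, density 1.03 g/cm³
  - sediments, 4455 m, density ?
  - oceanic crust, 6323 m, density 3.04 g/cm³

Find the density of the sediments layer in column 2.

Take the compensation level at the base of the deeper column (depth z_c below the surface of column 1) and equate Σ ρ_i t_i down to z_c; mantle fills any gap and the z_c terms cancel.
Column 1: 35460×2.88 + (z_c − 35460)×3.32
Column 2: 647.6×0 + 3331×1.03 + 4455×ρ + 6323×3.04 + (z_c − 647.6 − 14109)×3.32
The z_c×3.32 term appears on both sides and cancels. Collect the known terms of each column as K = Σ(ρt)_known − 3.32 × (depth of known layers): K_1 = 102124.8 − 3.32×35460 = −15602.4; K_2 = 22652.85 − 3.32×(647.6 + 14109) = −26339.062.
Balance: K_1 = K_2 + 4455×ρ, so ρ = (K_1 − K_2)/4455 = 10736.7/4455 = 2.41 g/cm³.

2.41 g/cm³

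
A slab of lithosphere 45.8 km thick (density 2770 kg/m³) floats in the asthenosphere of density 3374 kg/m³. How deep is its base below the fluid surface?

Draft d = t ρ_obj/ρ_fluid = 45.8 km × 2770/3374 = 37.6 km.

37.6 km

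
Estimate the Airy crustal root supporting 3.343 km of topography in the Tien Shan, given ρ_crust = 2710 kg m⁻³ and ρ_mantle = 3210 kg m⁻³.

For local isostatic compensation: the weight of the topography is balanced by the buoyancy of the root, ρ_c h = (ρ_m − ρ_c) r.
r = h · ρ_c / (ρ_m − ρ_c) = 3.343 km × 2710 / (3210 − 2710) = 18.1 km.

18.1 km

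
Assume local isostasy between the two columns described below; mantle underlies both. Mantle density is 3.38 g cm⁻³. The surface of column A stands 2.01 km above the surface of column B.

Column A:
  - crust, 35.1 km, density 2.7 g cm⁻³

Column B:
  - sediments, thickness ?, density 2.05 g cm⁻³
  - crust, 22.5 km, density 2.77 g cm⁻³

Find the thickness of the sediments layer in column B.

2.52 km

Take the compensation level at the base of the deeper column (depth z_c below the surface of column A) and equate Σ ρ_i t_i down to z_c; mantle fills any gap and the z_c terms cancel.
Column A: 35.1×2.7 + (z_c − 35.1)×3.38
Column B: 2.01×0 + x×2.05 + 22.5×2.77 + (z_c − 2.01 − 22.5 − x)×3.38
The z_c×3.38 term appears on both sides and cancels. Collect the known terms of each column as K = Σ(ρt)_known − 3.38 × (depth of known layers): K_A = 94.77 − 3.38×35.1 = −23.868; K_B = 62.325 − 3.38×(2.01 + 22.5) = −20.5188.
Balance: K_A = K_B − x×(3.38 − 2.05), so x = (K_B − K_A)/(3.38 − 2.05) = 3.3492/1.33 = 2.52 km.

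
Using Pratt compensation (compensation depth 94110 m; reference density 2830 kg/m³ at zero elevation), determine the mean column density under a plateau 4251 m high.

Pratt balance: ρ_ref D = ρ (D + h).
ρ = ρ_ref D/(D + h) = 2830 × 94110 m/(94110 m + 4251 m) = 2710 kg/m³.

2710 kg/m³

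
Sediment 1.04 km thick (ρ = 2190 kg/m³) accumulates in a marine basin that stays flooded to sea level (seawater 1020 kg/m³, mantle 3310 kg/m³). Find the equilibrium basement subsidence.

0.531 km

Submarine loading: the sediment displaces seawater, and the subsidence is in turn flooded, so s (ρ_m − ρ_w) = t (ρ_sed − ρ_w).
s = 1.04 km × (2190 − 1020) / (3310 − 1020) = 0.531 km.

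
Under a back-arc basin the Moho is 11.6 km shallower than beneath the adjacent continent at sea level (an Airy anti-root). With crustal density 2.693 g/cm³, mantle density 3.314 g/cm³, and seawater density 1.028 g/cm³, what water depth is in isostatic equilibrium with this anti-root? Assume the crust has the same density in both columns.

Replacing a thickness d of crust by seawater at the top must be balanced by replacing crust with mantle at the base: d (ρ_c − ρ_w) = a (ρ_m − ρ_c).
d = a (ρ_m − ρ_c)/(ρ_c − ρ_w) = 11.6 km × 0.621/1.665 = 4.33 km.

4.33 km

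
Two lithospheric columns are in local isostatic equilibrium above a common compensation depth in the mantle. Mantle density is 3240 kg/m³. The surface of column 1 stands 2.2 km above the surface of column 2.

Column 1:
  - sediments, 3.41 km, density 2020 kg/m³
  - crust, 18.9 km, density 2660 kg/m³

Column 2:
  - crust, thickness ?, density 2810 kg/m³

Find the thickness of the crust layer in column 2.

Take the compensation level at the base of the deeper column (depth z_c below the surface of column 1) and equate Σ ρ_i t_i down to z_c; mantle fills any gap and the z_c terms cancel.
Column 1: 3.41×2020 + 18.9×2660 + (z_c − 22.31)×3240
Column 2: 2.2×0 + x×2810 + (z_c − 2.2 − 0 − x)×3240
The z_c×3240 term appears on both sides and cancels. Collect the known terms of each column as K = Σ(ρt)_known − 3240 × (depth of known layers): K_1 = 57162.2 − 3240×22.31 = −15122.2; K_2 = 0 − 3240×(2.2 + 0) = −7128.
Balance: K_1 = K_2 − x×(3240 − 2810), so x = (K_2 − K_1)/(3240 − 2810) = 7994.2/430 = 18.6 km.

18.6 km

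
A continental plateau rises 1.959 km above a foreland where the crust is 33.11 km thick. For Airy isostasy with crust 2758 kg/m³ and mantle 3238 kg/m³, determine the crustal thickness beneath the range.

Root depth r = h ρ_c / (ρ_m − ρ_c) = 1.959 km × 2758 / 480 = 11.26 km.
Total thickness = T + h + r = 33.11 km + 1.959 km + 11.26 km = 46.3 km.

46.3 km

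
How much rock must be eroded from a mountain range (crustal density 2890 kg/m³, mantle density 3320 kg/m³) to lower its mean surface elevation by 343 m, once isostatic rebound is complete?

2650 m

Net drop Δ = e − u = e − e ρ_c/ρ_m = e (ρ_m − ρ_c)/ρ_m.
e = Δ ρ_m/(ρ_m − ρ_c) = 343 m × 3320/430 = 2650 m.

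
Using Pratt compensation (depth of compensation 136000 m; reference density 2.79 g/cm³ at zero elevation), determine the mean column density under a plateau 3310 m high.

Pratt balance: ρ_ref D = ρ (D + h).
ρ = ρ_ref D/(D + h) = 2.79 × 136000 m/(136000 m + 3310 m) = 2.72 g/cm³.

2.72 g/cm³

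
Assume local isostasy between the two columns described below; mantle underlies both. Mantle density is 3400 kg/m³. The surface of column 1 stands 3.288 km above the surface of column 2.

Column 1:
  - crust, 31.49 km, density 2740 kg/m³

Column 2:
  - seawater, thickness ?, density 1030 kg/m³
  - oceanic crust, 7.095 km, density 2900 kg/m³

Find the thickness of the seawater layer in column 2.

2.56 km

Take the compensation level at the base of the deeper column (depth z_c below the surface of column 1) and equate Σ ρ_i t_i down to z_c; mantle fills any gap and the z_c terms cancel.
Column 1: 31.49×2740 + (z_c − 31.49)×3400
Column 2: 3.288×0 + x×1030 + 7.095×2900 + (z_c − 3.288 − 7.095 − x)×3400
The z_c×3400 term appears on both sides and cancels. Collect the known terms of each column as K = Σ(ρt)_known − 3400 × (depth of known layers): K_1 = 86282.6 − 3400×31.49 = −20783.4; K_2 = 20575.5 − 3400×(3.288 + 7.095) = −14726.7.
Balance: K_1 = K_2 − x×(3400 − 1030), so x = (K_2 − K_1)/(3400 − 1030) = 6056.7/2370 = 2.56 km.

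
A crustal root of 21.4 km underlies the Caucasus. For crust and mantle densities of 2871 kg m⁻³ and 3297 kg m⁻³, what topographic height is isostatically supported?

3.18 km

Isostatic balance requires: ρ_c h = (ρ_m − ρ_c) r.
h = r (ρ_m − ρ_c) / ρ_c = 21.4 km × (3297 − 2871) / 2871 = 3.18 km.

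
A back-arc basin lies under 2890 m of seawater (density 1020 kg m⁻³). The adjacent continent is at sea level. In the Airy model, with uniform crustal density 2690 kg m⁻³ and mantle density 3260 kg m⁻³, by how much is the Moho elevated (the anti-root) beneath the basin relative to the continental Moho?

8470 m

For local isostatic compensation: replacing crust with seawater at the top is compensated by replacing crust with mantle at the base: d (ρ_c − ρ_w) = a (ρ_m − ρ_c).
a = d (ρ_c − ρ_w)/(ρ_m − ρ_c) = 2890 m × 1670/570 = 8470 m.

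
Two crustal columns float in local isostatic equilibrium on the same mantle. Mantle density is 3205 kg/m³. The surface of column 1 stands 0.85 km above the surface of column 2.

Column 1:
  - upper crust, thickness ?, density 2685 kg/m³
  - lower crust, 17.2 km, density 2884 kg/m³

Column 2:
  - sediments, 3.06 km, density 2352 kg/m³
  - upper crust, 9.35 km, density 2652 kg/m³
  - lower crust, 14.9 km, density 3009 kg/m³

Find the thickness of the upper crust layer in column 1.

15.2 km

Take the compensation level at the base of the deeper column (depth z_c below the surface of column 1) and equate Σ ρ_i t_i down to z_c; mantle fills any gap and the z_c terms cancel.
Column 1: x×2685 + 17.2×2884 + (z_c − 17.2 − x)×3205
Column 2: 0.85×0 + 3.06×2352 + 9.35×2652 + 14.9×3009 + (z_c − 0.85 − 27.31)×3205
The z_c×3205 term appears on both sides and cancels. Collect the known terms of each column as K = Σ(ρt)_known − 3205 × (depth of known layers): K_1 = 49604.8 − 3205×17.2 = −5521.2; K_2 = 76827.42 − 3205×(0.85 + 27.31) = −13425.38.
Balance: K_1 − x×(3205 − 2685) = K_2, so x = (K_1 − K_2)/(3205 − 2685) = 7904.18/520 = 15.2 km.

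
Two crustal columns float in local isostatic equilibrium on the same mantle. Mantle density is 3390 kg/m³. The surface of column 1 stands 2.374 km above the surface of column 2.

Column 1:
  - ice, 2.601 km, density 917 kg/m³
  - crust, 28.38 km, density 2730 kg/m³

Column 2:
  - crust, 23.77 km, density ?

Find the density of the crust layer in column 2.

2670 kg/m³

Take the compensation level at the base of the deeper column (depth z_c below the surface of column 1) and equate Σ ρ_i t_i down to z_c; mantle fills any gap and the z_c terms cancel.
Column 1: 2.601×917 + 28.38×2730 + (z_c − 30.981)×3390
Column 2: 2.374×0 + 23.77×ρ + (z_c − 2.374 − 23.77)×3390
The z_c×3390 term appears on both sides and cancels. Collect the known terms of each column as K = Σ(ρt)_known − 3390 × (depth of known layers): K_1 = 79862.517 − 3390×30.981 = −25163.073; K_2 = 0 − 3390×(2.374 + 23.77) = −88628.16.
Balance: K_1 = K_2 + 23.77×ρ, so ρ = (K_1 − K_2)/23.77 = 63465.1/23.77 = 2670 kg/m³.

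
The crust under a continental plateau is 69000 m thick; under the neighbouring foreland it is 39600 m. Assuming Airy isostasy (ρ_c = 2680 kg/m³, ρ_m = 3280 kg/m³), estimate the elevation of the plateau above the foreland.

Excess crust Δ = 69000 m − 39600 m = 29400 m, split between elevation h and root r with h + r = Δ.
Airy balance ρ_c h = (ρ_m − ρ_c) r gives r = h ρ_c/(ρ_m − ρ_c), so h (1 + ρ_c/(ρ_m − ρ_c)) = Δ, i.e. h = Δ (ρ_m − ρ_c)/ρ_m.
h = 29400 m × 600/3280 = 5380 m.

5380 m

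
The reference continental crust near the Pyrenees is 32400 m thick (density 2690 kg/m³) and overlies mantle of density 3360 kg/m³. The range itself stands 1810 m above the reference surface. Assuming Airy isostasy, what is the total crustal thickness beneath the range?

Root depth r = h ρ_c / (ρ_m − ρ_c) = 1810 m × 2690 / 670 = 7267 m.
Total thickness = T + h + r = 32400 m + 1810 m + 7267 m = 41500 m.

41500 m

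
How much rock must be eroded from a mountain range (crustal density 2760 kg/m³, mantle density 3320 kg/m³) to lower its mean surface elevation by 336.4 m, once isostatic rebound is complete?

Net drop Δ = e − u = e − e ρ_c/ρ_m = e (ρ_m − ρ_c)/ρ_m.
e = Δ ρ_m/(ρ_m − ρ_c) = 336.4 m × 3320/560 = 1990 m.

1990 m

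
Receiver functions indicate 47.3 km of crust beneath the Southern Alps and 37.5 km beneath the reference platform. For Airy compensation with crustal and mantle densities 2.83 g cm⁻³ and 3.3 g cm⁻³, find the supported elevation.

Excess crust Δ = 47.3 km − 37.5 km = 9.8 km, split between elevation h and root r with h + r = Δ.
Airy balance ρ_c h = (ρ_m − ρ_c) r gives r = h ρ_c/(ρ_m − ρ_c), so h (1 + ρ_c/(ρ_m − ρ_c)) = Δ, i.e. h = Δ (ρ_m − ρ_c)/ρ_m.
h = 9.8 km × 0.47/3.3 = 1.4 km.

1.4 km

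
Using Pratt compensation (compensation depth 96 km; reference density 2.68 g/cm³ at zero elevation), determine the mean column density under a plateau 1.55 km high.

2.64 g/cm³

Pratt balance: ρ_ref D = ρ (D + h).
ρ = ρ_ref D/(D + h) = 2.68 × 96 km/(96 km + 1.55 km) = 2.64 g/cm³.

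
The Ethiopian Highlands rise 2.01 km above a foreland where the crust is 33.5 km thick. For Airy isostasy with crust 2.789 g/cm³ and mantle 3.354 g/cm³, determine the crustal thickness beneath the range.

Root depth r = h ρ_c / (ρ_m − ρ_c) = 2.01 km × 2.789 / 0.565 = 9.922 km.
Total thickness = T + h + r = 33.5 km + 2.01 km + 9.922 km = 45.4 km.

45.4 km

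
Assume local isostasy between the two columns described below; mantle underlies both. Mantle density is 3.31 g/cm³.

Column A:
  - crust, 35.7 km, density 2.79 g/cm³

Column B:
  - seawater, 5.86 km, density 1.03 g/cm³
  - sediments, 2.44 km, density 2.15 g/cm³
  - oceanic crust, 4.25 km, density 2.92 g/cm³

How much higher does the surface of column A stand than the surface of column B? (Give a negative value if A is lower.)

For any compensation level in the mantle, the mantle terms cancel and isostasy reduces to e = (Σt_A − Σt_B) − (Σ(ρt)_A − Σ(ρt)_B) / ρ_m.
Σt_A = 35.7 km; Σt_B = 12.55 km; Σ(ρt)_A = 99.603; Σ(ρt)_B = 23.6918 (in km·g/cm³).
e = (35.7 − 12.55) − (99.603 − 23.6918) / 3.31 = 0.216 km.

0.216 km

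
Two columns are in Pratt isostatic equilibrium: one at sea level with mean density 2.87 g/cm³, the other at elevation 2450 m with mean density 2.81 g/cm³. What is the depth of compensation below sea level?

115000 m

ρ_ref D = ρ (D + h) → D (ρ_ref − ρ) = ρ h.
D = ρ h/(ρ_ref − ρ) = 2.81 × 2450 m/(2.87 − 2.81) = 115000 m.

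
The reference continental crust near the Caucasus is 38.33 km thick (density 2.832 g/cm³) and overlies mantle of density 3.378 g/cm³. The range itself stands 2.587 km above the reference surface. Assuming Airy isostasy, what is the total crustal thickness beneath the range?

Root depth r = h ρ_c / (ρ_m − ρ_c) = 2.587 km × 2.832 / 0.546 = 13.42 km.
Total thickness = T + h + r = 38.33 km + 2.587 km + 13.42 km = 54.3 km.

54.3 km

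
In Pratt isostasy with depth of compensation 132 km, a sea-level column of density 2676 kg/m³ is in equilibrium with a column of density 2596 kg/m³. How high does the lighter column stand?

4.07 km

ρ_ref D = ρ (D + h) → h = D (ρ_ref − ρ)/ρ.
h = 132 km × (2676 − 2596)/2596 = 4.07 km.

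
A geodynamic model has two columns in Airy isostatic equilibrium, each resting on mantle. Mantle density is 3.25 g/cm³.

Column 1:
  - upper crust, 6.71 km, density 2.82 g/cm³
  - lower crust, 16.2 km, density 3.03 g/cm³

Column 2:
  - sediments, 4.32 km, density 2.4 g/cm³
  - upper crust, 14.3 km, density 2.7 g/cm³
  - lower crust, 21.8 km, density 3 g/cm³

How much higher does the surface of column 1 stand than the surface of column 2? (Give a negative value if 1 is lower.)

For any compensation level in the mantle, the mantle terms cancel and isostasy reduces to e = (Σt_1 − Σt_2) − (Σ(ρt)_1 − Σ(ρt)_2) / ρ_m.
Σt_1 = 22.91 km; Σt_2 = 40.42 km; Σ(ρt)_1 = 68.0082; Σ(ρt)_2 = 114.378 (in km·g/cm³).
e = (22.91 − 40.42) − (68.0082 − 114.378) / 3.25 = −3.24 km.

−3.24 km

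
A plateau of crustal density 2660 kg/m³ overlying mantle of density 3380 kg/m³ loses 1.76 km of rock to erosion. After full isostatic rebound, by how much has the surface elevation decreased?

0.375 km

Rebound u = e ρ_c/ρ_m = 1.76 km × 2660/3380 = 1.385 km.
Net surface drop = e − u = 1.76 km − 1.385 km = e (ρ_m − ρ_c)/ρ_m = 0.375 km.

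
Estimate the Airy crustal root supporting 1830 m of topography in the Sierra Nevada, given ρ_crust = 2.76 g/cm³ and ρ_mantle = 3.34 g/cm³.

Isostatic balance requires: the weight of the topography is balanced by the buoyancy of the root, ρ_c h = (ρ_m − ρ_c) r.
r = h · ρ_c / (ρ_m − ρ_c) = 1830 m × 2.76 / (3.34 − 2.76) = 8710 m.

8710 m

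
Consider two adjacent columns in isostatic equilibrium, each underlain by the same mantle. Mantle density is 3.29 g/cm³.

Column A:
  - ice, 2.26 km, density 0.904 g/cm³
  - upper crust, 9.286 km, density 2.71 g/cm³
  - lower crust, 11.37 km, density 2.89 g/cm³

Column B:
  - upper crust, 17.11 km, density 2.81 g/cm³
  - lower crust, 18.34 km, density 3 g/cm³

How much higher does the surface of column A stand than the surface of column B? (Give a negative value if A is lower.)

0.546 km

For any compensation level in the mantle, the mantle terms cancel and isostasy reduces to e = (Σt_A − Σt_B) − (Σ(ρt)_A − Σ(ρt)_B) / ρ_m.
Σt_A = 22.916 km; Σt_B = 35.45 km; Σ(ρt)_A = 60.0674; Σ(ρt)_B = 103.0991 (in km·g/cm³).
e = (22.916 − 35.45) − (60.0674 − 103.0991) / 3.29 = 0.546 km.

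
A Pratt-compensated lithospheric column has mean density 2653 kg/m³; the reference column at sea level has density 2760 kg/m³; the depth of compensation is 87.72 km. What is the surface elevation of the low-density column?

ρ_ref D = ρ (D + h) → h = D (ρ_ref − ρ)/ρ.
h = 87.72 km × (2760 − 2653)/2653 = 3.54 km.

3.54 km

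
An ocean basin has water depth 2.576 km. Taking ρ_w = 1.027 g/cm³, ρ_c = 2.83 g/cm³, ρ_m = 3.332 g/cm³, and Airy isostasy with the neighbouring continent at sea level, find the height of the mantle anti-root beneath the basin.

Equating mass per unit area of the two columns: replacing crust with seawater at the top is compensated by replacing crust with mantle at the base: d (ρ_c − ρ_w) = a (ρ_m − ρ_c).
a = d (ρ_c − ρ_w)/(ρ_m − ρ_c) = 2.576 km × 1.803/0.502 = 9.25 km.

9.25 km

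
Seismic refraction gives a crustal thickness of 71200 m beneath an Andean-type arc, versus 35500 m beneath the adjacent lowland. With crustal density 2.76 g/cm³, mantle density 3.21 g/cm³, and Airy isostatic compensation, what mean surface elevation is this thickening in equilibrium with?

Excess crust Δ = 71200 m − 35500 m = 35700 m, split between elevation h and root r with h + r = Δ.
Airy balance ρ_c h = (ρ_m − ρ_c) r gives r = h ρ_c/(ρ_m − ρ_c), so h (1 + ρ_c/(ρ_m − ρ_c)) = Δ, i.e. h = Δ (ρ_m − ρ_c)/ρ_m.
h = 35700 m × 0.45/3.21 = 5000 m.

5000 m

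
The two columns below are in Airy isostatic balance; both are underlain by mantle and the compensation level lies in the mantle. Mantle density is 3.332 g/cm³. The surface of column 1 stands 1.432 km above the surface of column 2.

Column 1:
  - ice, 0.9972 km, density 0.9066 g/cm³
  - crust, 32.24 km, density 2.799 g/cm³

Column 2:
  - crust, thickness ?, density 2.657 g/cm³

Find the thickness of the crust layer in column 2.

22 km

Take the compensation level at the base of the deeper column (depth z_c below the surface of column 1) and equate Σ ρ_i t_i down to z_c; mantle fills any gap and the z_c terms cancel.
Column 1: 0.9972×0.9066 + 32.24×2.799 + (z_c − 33.2372)×3.332
Column 2: 1.432×0 + x×2.657 + (z_c − 1.432 − 0 − x)×3.332
The z_c×3.332 term appears on both sides and cancels. Collect the known terms of each column as K = Σ(ρt)_known − 3.332 × (depth of known layers): K_1 = 91.1438215 − 3.332×33.2372 = −19.6025289; K_2 = 0 − 3.332×(1.432 + 0) = −4.771424.
Balance: K_1 = K_2 − x×(3.332 − 2.657), so x = (K_2 − K_1)/(3.332 − 2.657) = 14.8311/0.675 = 22 km.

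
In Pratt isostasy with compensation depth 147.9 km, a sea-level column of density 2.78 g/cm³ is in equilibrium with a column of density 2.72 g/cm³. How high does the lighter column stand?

3.26 km

ρ_ref D = ρ (D + h) → h = D (ρ_ref − ρ)/ρ.
h = 147.9 km × (2.78 − 2.72)/2.72 = 3.26 km.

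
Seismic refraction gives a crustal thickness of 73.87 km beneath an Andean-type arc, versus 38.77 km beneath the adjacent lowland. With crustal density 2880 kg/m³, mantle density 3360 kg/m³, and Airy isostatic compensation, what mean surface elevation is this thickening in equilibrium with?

Excess crust Δ = 73.87 km − 38.77 km = 35.1 km, split between elevation h and root r with h + r = Δ.
Airy balance ρ_c h = (ρ_m − ρ_c) r gives r = h ρ_c/(ρ_m − ρ_c), so h (1 + ρ_c/(ρ_m − ρ_c)) = Δ, i.e. h = Δ (ρ_m − ρ_c)/ρ_m.
h = 35.1 km × 480/3360 = 5.01 km.

5.01 km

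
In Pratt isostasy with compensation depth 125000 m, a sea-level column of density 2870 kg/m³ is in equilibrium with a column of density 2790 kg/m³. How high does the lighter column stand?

ρ_ref D = ρ (D + h) → h = D (ρ_ref − ρ)/ρ.
h = 125000 m × (2870 − 2790)/2790 = 3580 m.

3580 m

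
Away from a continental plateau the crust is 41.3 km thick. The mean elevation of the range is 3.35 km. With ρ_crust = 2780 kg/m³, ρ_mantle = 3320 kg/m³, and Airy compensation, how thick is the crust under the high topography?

61.9 km

Root depth r = h ρ_c / (ρ_m − ρ_c) = 3.35 km × 2780 / 540 = 17.25 km.
Total thickness = T + h + r = 41.3 km + 3.35 km + 17.25 km = 61.9 km.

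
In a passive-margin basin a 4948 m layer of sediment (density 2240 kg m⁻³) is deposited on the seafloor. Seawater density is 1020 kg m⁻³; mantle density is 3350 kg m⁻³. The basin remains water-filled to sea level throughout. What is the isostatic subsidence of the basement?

Submarine loading: the sediment displaces seawater, and the subsidence is in turn flooded, so s (ρ_m − ρ_w) = t (ρ_sed − ρ_w).
s = 4948 m × (2240 − 1020) / (3350 − 1020) = 2590 m.

2590 m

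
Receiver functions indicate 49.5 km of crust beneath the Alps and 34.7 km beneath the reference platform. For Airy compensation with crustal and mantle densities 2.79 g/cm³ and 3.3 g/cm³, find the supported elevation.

2.29 km

Excess crust Δ = 49.5 km − 34.7 km = 14.8 km, split between elevation h and root r with h + r = Δ.
Airy balance ρ_c h = (ρ_m − ρ_c) r gives r = h ρ_c/(ρ_m − ρ_c), so h (1 + ρ_c/(ρ_m − ρ_c)) = Δ, i.e. h = Δ (ρ_m − ρ_c)/ρ_m.
h = 14.8 km × 0.51/3.3 = 2.29 km.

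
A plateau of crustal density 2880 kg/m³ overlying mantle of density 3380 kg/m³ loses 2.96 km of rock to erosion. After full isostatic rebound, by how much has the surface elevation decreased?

0.438 km

Rebound u = e ρ_c/ρ_m = 2.96 km × 2880/3380 = 2.522 km.
Net surface drop = e − u = 2.96 km − 2.522 km = e (ρ_m − ρ_c)/ρ_m = 0.438 km.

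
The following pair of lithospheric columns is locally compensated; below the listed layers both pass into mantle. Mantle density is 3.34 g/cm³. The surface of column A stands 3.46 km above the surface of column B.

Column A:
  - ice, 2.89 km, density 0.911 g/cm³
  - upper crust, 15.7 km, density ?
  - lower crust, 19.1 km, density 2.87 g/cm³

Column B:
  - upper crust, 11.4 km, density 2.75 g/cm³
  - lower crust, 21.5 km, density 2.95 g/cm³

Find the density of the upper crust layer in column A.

Take the compensation level at the base of the deeper column (depth z_c below the surface of column A) and equate Σ ρ_i t_i down to z_c; mantle fills any gap and the z_c terms cancel.
Column A: 2.89×0.911 + 15.7×ρ + 19.1×2.87 + (z_c − 37.69)×3.34
Column B: 3.46×0 + 11.4×2.75 + 21.5×2.95 + (z_c − 3.46 − 32.9)×3.34
The z_c×3.34 term appears on both sides and cancels. Collect the known terms of each column as K = Σ(ρt)_known − 3.34 × (depth of known layers): K_A = 57.44979 − 3.34×37.69 = −68.43481; K_B = 94.775 − 3.34×(3.46 + 32.9) = −26.6674.
Balance: K_A + 15.7×ρ = K_B, so ρ = (K_B − K_A)/15.7 = 41.7674/15.7 = 2.66 g/cm³.

2.66 g/cm³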